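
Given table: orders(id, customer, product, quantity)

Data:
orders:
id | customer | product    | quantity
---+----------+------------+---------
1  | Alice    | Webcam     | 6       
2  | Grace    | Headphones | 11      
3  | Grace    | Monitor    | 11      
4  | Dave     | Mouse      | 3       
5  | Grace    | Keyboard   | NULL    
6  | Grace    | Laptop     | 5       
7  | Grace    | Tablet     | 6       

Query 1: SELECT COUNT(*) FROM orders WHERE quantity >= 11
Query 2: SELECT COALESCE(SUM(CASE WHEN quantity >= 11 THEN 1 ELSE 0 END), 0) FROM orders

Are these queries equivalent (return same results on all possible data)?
Yes, equivalent

Both queries return: [(2,)]

Reason: COUNT with WHERE vs conditional SUM (COALESCE handles empty-table NULL)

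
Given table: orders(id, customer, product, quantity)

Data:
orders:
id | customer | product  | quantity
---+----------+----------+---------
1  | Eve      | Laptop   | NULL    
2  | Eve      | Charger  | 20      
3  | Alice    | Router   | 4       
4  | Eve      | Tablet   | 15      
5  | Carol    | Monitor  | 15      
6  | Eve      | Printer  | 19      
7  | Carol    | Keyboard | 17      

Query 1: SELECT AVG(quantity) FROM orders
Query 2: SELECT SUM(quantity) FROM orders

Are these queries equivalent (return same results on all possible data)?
No, not equivalent

Query 1 returns: [(15.0,)]
Query 2 returns: [(90,)]

Reason: AVG vs SUM give different aggregate values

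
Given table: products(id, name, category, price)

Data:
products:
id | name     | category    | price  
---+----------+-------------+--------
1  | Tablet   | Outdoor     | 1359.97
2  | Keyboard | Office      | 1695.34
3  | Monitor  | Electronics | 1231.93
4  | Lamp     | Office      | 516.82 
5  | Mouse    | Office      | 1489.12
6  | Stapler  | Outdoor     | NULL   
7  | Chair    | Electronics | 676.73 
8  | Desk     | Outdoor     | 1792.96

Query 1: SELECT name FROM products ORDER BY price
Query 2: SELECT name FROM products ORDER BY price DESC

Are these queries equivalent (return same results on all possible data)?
No, not equivalent

Query 1 returns: [('Stapler',), ('Lamp',), ('Chair',), ('Monitor',), ('Tablet',), ('Mouse',), ('Keyboard',), ('Desk',)]
Query 2 returns: [('Desk',), ('Keyboard',), ('Mouse',), ('Tablet',), ('Monitor',), ('Chair',), ('Lamp',), ('Stapler',)]

Reason: ASC vs DESC gives opposite ordering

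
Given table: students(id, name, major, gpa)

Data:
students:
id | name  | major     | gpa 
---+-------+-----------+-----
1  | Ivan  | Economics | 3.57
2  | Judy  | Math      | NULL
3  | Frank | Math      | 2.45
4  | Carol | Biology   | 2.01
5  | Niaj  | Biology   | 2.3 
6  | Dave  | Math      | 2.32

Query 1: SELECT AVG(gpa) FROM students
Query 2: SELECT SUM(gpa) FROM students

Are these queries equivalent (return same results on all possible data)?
No, not equivalent

Query 1 returns: [(2.53,)]
Query 2 returns: [(12.649999999999999,)]

Reason: AVG vs SUM give different aggregate values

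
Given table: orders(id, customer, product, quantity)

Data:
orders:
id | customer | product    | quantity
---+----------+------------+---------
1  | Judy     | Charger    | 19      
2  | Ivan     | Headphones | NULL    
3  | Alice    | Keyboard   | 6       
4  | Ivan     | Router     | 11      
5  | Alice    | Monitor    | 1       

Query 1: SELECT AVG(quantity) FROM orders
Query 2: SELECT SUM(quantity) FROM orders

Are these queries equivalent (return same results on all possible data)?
No, not equivalent

Query 1 returns: [(9.25,)]
Query 2 returns: [(37,)]

Reason: AVG vs SUM give different aggregate values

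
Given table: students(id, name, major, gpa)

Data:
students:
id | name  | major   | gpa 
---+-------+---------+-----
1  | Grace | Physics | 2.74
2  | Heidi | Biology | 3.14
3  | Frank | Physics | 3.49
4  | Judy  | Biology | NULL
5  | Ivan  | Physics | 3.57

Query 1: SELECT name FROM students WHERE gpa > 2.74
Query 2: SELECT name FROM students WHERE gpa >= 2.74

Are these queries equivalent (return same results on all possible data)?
No, not equivalent

Query 1 returns: [('Heidi',), ('Frank',), ('Ivan',)]
Query 2 returns: [('Grace',), ('Heidi',), ('Frank',), ('Ivan',)]

Reason: > vs >= gives different results when gpa = 2.74 exists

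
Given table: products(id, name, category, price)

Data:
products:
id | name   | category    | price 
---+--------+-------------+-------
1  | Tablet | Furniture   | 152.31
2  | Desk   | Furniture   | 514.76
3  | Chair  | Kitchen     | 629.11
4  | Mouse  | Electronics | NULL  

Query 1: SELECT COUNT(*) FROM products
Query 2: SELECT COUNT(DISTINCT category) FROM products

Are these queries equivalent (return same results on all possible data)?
No, not equivalent

Query 1 returns: [(4,)]
Query 2 returns: [(3,)]

Reason: COUNT(*) counts rows, COUNT(DISTINCT category) counts unique categorys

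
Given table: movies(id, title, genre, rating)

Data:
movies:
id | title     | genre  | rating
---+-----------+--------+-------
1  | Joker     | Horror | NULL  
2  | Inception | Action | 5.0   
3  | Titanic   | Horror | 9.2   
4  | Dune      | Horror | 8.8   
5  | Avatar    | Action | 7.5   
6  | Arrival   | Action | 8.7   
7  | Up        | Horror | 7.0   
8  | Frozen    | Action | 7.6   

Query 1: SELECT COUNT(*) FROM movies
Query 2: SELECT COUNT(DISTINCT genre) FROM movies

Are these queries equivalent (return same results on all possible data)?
No, not equivalent

Query 1 returns: [(8,)]
Query 2 returns: [(2,)]

Reason: COUNT(*) counts rows, COUNT(DISTINCT genre) counts unique genres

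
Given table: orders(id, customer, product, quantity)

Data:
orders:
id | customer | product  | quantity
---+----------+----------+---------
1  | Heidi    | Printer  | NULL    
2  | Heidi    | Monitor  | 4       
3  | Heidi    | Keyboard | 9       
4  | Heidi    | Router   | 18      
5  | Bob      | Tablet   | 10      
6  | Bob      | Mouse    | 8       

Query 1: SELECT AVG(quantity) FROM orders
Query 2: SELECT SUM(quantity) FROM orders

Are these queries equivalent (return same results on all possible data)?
No, not equivalent

Query 1 returns: [(9.8,)]
Query 2 returns: [(49,)]

Reason: AVG vs SUM give different aggregate values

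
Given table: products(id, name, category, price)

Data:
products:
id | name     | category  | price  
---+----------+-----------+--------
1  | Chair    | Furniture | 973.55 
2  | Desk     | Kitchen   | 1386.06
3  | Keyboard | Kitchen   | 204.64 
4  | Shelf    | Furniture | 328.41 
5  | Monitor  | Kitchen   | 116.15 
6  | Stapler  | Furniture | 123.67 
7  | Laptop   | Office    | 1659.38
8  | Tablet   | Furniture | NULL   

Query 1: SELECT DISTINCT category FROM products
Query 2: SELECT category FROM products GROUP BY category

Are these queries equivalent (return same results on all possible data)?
Yes, equivalent

Both queries return: [('Furniture',), ('Kitchen',), ('Office',)]

Reason: Both get unique categorys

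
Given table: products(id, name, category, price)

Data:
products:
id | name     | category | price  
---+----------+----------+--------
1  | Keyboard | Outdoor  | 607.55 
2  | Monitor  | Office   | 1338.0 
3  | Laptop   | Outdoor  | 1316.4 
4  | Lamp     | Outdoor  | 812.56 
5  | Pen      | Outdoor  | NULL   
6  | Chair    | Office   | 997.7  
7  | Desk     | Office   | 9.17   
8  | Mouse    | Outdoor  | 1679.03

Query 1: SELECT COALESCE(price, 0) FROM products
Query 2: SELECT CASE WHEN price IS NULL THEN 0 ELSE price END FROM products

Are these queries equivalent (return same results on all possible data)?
Yes, equivalent

Both queries return: [(0,), (9.17,), (607.55,), (812.56,), (997.7,), (1316.4,), (1338.0,), (1679.03,)]

Reason: COALESCE vs CASE for NULL handling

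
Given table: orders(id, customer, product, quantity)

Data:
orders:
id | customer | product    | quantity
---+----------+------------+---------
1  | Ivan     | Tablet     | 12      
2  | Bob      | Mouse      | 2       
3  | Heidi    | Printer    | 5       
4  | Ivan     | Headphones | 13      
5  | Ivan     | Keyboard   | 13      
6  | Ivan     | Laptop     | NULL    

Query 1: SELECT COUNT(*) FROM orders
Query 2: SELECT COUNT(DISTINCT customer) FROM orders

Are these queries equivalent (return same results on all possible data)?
No, not equivalent

Query 1 returns: [(6,)]
Query 2 returns: [(3,)]

Reason: COUNT(*) counts rows, COUNT(DISTINCT customer) counts unique customers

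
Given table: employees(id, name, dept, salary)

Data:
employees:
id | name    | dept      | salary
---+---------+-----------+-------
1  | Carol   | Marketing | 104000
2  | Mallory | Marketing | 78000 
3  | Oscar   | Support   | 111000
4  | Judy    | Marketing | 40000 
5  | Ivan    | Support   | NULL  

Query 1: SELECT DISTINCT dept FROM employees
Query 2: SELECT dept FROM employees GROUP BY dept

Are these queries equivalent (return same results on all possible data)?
Yes, equivalent

Both queries return: [('Marketing',), ('Support',)]

Reason: Both get unique depts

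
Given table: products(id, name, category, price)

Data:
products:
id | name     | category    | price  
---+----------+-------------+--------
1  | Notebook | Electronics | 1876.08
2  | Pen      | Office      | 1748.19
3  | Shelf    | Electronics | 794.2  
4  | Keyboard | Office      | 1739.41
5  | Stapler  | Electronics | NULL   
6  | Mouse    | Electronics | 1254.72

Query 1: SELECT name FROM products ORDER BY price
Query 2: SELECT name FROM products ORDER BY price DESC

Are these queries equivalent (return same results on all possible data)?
No, not equivalent

Query 1 returns: [('Stapler',), ('Shelf',), ('Mouse',), ('Keyboard',), ('Pen',), ('Notebook',)]
Query 2 returns: [('Notebook',), ('Pen',), ('Keyboard',), ('Mouse',), ('Shelf',), ('Stapler',)]

Reason: ASC vs DESC gives opposite ordering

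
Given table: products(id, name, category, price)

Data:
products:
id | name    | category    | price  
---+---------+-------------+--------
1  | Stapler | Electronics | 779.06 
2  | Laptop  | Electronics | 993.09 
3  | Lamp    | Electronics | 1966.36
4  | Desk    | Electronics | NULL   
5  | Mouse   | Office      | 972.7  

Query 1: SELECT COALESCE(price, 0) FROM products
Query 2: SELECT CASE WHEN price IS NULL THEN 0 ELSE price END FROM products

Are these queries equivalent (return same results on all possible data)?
Yes, equivalent

Both queries return: [(0,), (779.06,), (972.7,), (993.09,), (1966.36,)]

Reason: COALESCE vs CASE for NULL handling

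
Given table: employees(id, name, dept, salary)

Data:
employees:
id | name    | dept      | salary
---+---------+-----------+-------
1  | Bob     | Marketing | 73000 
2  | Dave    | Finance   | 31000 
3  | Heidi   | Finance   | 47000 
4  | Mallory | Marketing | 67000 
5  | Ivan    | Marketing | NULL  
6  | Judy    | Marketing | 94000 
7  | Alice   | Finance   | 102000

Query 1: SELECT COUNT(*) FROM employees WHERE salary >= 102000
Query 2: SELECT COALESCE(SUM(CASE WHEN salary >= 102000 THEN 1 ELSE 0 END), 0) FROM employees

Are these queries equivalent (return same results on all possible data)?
Yes, equivalent

Both queries return: [(1,)]

Reason: COUNT with WHERE vs conditional SUM (COALESCE handles empty-table NULL)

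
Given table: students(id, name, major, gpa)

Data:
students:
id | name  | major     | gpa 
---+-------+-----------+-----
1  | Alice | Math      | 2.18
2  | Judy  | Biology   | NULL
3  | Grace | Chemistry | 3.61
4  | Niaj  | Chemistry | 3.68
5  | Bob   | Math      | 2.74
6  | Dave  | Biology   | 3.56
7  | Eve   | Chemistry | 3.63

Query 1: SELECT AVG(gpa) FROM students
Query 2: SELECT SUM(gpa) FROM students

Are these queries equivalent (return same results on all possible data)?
No, not equivalent

Query 1 returns: [(3.233333333333333,)]
Query 2 returns: [(19.4,)]

Reason: AVG vs SUM give different aggregate values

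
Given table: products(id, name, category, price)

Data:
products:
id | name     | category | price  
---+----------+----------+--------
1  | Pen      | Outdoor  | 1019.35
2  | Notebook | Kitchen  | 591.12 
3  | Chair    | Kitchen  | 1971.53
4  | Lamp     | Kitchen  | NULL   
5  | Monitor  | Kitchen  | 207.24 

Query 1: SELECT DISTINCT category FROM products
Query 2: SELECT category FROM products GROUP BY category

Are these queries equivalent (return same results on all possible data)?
Yes, equivalent

Both queries return: [('Kitchen',), ('Outdoor',)]

Reason: Both get unique categorys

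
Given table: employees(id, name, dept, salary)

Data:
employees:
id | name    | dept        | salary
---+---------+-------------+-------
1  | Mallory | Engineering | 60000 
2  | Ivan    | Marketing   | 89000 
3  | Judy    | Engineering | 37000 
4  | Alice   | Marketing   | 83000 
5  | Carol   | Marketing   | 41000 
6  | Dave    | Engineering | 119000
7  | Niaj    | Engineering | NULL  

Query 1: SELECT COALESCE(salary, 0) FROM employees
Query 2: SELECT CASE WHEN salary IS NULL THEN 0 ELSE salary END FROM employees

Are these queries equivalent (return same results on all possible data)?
Yes, equivalent

Both queries return: [(0,), (37000,), (41000,), (60000,), (83000,), (89000,), (119000,)]

Reason: COALESCE vs CASE for NULL handling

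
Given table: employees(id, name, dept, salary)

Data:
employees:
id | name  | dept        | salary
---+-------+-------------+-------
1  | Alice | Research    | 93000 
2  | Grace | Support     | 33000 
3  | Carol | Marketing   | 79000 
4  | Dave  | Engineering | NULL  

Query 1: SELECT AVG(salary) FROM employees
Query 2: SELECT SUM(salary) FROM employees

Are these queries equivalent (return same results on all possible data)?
No, not equivalent

Query 1 returns: [(68333.33333333333,)]
Query 2 returns: [(205000,)]

Reason: AVG vs SUM give different aggregate values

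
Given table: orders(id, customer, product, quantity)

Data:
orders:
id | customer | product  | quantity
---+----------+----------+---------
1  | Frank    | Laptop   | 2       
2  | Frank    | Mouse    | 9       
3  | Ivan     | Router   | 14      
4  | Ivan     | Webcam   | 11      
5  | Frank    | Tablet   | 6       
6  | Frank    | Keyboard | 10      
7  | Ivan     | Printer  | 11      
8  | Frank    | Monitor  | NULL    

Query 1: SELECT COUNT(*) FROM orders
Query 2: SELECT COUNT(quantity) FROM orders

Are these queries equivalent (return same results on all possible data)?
No, not equivalent

Query 1 returns: [(8,)]
Query 2 returns: [(7,)]

Reason: COUNT(*) includes NULLs, COUNT(column) excludes them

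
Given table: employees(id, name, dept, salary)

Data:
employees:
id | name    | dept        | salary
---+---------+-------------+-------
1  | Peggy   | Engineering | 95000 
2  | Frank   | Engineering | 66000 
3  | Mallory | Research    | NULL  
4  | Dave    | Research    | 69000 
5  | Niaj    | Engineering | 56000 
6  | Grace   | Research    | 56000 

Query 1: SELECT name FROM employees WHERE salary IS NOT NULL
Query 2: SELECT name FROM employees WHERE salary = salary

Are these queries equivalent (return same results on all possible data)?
Yes, equivalent

Both queries return: [('Dave',), ('Frank',), ('Grace',), ('Niaj',), ('Peggy',)]

Reason: IS NOT NULL vs self-equality (both exclude NULLs)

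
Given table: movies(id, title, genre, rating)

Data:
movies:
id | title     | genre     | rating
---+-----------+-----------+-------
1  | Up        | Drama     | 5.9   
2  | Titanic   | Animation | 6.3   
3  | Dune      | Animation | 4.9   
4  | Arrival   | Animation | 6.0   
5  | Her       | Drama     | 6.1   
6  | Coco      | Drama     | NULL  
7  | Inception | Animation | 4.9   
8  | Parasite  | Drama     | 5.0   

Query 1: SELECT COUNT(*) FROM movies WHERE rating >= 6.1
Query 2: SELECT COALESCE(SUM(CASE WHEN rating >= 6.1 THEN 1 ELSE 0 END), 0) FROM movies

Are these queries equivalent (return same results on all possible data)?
Yes, equivalent

Both queries return: [(2,)]

Reason: COUNT with WHERE vs conditional SUM (COALESCE handles empty-table NULL)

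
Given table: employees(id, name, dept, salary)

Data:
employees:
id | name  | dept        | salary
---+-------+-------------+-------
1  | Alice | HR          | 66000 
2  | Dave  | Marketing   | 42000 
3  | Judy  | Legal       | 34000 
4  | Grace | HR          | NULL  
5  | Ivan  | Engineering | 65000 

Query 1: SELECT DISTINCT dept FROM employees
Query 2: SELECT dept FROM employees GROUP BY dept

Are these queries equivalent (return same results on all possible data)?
Yes, equivalent

Both queries return: [('Engineering',), ('HR',), ('Legal',), ('Marketing',)]

Reason: Both get unique depts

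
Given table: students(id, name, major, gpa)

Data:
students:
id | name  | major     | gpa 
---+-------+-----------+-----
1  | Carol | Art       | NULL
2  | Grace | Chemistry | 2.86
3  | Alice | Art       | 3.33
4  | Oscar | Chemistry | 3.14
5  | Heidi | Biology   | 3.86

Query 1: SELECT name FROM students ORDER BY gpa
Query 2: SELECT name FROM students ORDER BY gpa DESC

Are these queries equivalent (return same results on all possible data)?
No, not equivalent

Query 1 returns: [('Carol',), ('Grace',), ('Oscar',), ('Alice',), ('Heidi',)]
Query 2 returns: [('Heidi',), ('Alice',), ('Oscar',), ('Grace',), ('Carol',)]

Reason: ASC vs DESC gives opposite ordering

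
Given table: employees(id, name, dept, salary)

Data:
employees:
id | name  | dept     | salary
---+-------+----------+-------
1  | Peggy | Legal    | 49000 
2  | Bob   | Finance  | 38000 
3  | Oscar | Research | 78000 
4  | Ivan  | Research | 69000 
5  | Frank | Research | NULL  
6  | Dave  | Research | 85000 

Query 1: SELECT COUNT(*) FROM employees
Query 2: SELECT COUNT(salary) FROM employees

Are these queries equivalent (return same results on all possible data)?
No, not equivalent

Query 1 returns: [(6,)]
Query 2 returns: [(5,)]

Reason: COUNT(*) includes NULLs, COUNT(column) excludes them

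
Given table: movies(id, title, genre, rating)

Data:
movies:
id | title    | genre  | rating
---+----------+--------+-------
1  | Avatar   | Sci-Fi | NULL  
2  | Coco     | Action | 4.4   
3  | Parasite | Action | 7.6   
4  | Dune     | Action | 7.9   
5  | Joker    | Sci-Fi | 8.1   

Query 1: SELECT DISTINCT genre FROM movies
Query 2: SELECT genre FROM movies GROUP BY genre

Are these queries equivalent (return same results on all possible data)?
Yes, equivalent

Both queries return: [('Action',), ('Sci-Fi',)]

Reason: Both get unique genres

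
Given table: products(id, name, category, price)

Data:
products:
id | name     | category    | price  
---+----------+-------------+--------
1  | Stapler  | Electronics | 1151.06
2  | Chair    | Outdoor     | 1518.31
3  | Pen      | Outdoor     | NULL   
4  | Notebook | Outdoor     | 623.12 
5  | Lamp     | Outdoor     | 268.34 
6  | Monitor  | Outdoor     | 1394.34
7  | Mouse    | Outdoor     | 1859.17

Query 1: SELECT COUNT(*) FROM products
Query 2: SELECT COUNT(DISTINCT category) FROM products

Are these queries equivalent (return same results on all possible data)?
No, not equivalent

Query 1 returns: [(7,)]
Query 2 returns: [(2,)]

Reason: COUNT(*) counts rows, COUNT(DISTINCT category) counts unique categorys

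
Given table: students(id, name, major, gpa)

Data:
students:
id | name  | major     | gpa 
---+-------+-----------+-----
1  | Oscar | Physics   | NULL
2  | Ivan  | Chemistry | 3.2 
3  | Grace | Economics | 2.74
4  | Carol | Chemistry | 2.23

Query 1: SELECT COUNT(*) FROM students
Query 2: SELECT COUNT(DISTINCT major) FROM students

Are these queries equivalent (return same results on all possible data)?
No, not equivalent

Query 1 returns: [(4,)]
Query 2 returns: [(3,)]

Reason: COUNT(*) counts rows, COUNT(DISTINCT major) counts unique majors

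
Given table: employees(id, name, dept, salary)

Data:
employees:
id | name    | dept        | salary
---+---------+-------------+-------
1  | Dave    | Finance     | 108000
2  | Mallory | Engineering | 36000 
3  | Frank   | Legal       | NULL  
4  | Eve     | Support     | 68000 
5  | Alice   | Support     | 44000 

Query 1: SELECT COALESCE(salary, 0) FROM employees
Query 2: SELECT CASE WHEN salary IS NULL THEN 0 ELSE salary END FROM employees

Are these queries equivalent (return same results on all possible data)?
Yes, equivalent

Both queries return: [(0,), (36000,), (44000,), (68000,), (108000,)]

Reason: COALESCE vs CASE for NULL handling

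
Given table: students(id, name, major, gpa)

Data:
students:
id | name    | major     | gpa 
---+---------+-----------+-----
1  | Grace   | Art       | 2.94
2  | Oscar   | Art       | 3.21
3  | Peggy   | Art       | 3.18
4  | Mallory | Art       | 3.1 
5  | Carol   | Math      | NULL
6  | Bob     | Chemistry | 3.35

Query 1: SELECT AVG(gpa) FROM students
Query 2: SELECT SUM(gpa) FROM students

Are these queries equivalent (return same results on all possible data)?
No, not equivalent

Query 1 returns: [(3.156,)]
Query 2 returns: [(15.780000000000001,)]

Reason: AVG vs SUM give different aggregate values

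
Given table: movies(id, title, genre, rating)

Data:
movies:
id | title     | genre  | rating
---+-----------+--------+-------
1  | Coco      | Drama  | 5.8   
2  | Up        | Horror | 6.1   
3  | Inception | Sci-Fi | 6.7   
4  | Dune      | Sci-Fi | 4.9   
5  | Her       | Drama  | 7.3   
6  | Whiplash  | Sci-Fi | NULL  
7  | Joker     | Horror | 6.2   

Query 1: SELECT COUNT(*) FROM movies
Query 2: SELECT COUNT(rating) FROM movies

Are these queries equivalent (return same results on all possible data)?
No, not equivalent

Query 1 returns: [(7,)]
Query 2 returns: [(6,)]

Reason: COUNT(*) includes NULLs, COUNT(column) excludes them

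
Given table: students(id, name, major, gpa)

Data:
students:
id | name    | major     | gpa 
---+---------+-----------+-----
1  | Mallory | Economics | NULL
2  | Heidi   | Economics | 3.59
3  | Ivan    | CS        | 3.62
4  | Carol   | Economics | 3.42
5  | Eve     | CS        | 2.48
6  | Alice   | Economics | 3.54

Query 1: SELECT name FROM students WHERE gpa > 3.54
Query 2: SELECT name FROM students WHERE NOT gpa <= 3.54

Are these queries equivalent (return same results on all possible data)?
Yes, equivalent

Both queries return: [('Heidi',), ('Ivan',)]

Reason: Both filter gpa > 3.54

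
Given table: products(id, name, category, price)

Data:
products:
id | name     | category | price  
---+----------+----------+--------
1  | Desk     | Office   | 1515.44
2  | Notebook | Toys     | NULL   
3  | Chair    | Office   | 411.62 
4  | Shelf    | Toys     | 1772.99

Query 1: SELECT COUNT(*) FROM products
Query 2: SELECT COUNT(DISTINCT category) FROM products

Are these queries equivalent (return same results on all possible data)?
No, not equivalent

Query 1 returns: [(4,)]
Query 2 returns: [(2,)]

Reason: COUNT(*) counts rows, COUNT(DISTINCT category) counts unique categorys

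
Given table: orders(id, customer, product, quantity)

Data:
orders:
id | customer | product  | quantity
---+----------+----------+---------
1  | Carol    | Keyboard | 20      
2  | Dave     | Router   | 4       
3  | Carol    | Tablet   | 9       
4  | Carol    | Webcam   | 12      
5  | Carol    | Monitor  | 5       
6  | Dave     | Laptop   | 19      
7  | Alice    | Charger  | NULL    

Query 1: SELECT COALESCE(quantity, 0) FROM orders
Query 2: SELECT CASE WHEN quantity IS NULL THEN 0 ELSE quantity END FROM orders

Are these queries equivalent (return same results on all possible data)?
Yes, equivalent

Both queries return: [(0,), (4,), (5,), (9,), (12,), (19,), (20,)]

Reason: COALESCE vs CASE for NULL handling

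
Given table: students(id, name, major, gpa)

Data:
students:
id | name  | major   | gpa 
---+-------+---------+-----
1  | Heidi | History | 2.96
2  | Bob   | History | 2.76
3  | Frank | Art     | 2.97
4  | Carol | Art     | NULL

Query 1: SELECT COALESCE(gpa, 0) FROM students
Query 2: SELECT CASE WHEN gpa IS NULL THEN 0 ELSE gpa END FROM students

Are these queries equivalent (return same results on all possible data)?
Yes, equivalent

Both queries return: [(0,), (2.76,), (2.96,), (2.97,)]

Reason: COALESCE vs CASE for NULL handling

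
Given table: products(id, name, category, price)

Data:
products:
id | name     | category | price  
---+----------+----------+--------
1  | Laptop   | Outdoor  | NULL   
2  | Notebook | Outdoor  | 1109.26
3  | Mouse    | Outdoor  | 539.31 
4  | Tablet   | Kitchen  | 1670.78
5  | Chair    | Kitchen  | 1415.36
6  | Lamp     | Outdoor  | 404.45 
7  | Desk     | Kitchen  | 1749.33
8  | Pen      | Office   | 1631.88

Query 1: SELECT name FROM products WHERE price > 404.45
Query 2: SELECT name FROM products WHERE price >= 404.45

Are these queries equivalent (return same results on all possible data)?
No, not equivalent

Query 1 returns: [('Notebook',), ('Mouse',), ('Tablet',), ('Chair',), ('Desk',), ('Pen',)]
Query 2 returns: [('Notebook',), ('Mouse',), ('Tablet',), ('Chair',), ('Lamp',), ('Desk',), ('Pen',)]

Reason: > vs >= gives different results when price = 404.45 exists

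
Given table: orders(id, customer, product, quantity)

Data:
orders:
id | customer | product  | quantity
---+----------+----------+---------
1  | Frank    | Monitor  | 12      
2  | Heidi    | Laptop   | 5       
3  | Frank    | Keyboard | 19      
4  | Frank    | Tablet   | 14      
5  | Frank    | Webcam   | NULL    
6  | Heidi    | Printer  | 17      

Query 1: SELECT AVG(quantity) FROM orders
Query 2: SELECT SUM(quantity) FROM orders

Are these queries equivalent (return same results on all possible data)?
No, not equivalent

Query 1 returns: [(13.4,)]
Query 2 returns: [(67,)]

Reason: AVG vs SUM give different aggregate values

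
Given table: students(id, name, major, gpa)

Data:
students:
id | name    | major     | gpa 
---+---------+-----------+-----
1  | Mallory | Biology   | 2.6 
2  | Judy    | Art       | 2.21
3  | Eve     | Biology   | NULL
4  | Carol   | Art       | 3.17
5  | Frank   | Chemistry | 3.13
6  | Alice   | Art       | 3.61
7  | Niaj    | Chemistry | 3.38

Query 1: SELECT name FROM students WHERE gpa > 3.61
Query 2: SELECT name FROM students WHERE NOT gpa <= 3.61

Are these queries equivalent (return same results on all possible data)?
Yes, equivalent

Both queries return: []

Reason: Both filter gpa > 3.61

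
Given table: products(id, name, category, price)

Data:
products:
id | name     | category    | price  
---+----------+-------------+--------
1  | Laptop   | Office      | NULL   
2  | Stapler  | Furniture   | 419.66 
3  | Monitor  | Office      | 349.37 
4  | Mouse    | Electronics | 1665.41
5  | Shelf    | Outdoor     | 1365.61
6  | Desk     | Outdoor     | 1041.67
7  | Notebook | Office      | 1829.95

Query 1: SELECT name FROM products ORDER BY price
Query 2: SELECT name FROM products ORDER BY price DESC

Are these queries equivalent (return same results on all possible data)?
No, not equivalent

Query 1 returns: [('Laptop',), ('Monitor',), ('Stapler',), ('Desk',), ('Shelf',), ('Mouse',), ('Notebook',)]
Query 2 returns: [('Notebook',), ('Mouse',), ('Shelf',), ('Desk',), ('Stapler',), ('Monitor',), ('Laptop',)]

Reason: ASC vs DESC gives opposite ordering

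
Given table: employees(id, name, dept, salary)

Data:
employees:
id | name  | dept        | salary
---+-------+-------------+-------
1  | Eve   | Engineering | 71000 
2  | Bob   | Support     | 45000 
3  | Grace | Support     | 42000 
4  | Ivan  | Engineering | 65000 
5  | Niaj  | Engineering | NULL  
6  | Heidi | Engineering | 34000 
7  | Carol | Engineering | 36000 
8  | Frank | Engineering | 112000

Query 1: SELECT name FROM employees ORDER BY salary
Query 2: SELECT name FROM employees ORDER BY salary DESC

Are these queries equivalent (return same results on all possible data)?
No, not equivalent

Query 1 returns: [('Niaj',), ('Heidi',), ('Carol',), ('Grace',), ('Bob',), ('Ivan',), ('Eve',), ('Frank',)]
Query 2 returns: [('Frank',), ('Eve',), ('Ivan',), ('Bob',), ('Grace',), ('Carol',), ('Heidi',), ('Niaj',)]

Reason: ASC vs DESC gives opposite ordering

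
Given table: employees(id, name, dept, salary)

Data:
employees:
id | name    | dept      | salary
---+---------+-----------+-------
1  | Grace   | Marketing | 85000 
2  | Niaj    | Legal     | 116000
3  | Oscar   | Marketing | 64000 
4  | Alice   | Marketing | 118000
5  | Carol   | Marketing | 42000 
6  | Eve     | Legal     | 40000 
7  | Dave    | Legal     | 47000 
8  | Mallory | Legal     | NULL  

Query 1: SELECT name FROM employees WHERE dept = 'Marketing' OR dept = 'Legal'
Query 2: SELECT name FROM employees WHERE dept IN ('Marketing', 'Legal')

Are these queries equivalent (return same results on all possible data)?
Yes, equivalent

Both queries return: [('Alice',), ('Carol',), ('Dave',), ('Eve',), ('Grace',), ('Mallory',), ('Niaj',), ('Oscar',)]

Reason: OR vs IN are equivalent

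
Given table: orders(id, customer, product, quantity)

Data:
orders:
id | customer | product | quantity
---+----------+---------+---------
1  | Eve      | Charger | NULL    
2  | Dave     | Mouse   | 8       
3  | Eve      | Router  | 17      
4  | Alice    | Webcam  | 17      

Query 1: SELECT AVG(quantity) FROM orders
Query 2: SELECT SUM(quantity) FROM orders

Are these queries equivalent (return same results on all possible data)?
No, not equivalent

Query 1 returns: [(14.0,)]
Query 2 returns: [(42,)]

Reason: AVG vs SUM give different aggregate values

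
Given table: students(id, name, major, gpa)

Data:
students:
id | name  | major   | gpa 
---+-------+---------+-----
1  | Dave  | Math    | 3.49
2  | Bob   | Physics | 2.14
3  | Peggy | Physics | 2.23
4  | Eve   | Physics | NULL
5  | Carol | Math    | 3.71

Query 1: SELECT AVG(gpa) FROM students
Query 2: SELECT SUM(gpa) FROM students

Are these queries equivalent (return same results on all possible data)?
No, not equivalent

Query 1 returns: [(2.8925,)]
Query 2 returns: [(11.57,)]

Reason: AVG vs SUM give different aggregate values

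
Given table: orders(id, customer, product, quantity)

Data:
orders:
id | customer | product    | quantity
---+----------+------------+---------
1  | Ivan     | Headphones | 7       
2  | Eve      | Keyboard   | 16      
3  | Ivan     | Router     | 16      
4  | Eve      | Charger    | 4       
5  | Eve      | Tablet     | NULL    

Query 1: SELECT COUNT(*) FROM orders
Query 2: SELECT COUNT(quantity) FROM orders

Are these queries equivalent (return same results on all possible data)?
No, not equivalent

Query 1 returns: [(5,)]
Query 2 returns: [(4,)]

Reason: COUNT(*) includes NULLs, COUNT(column) excludes them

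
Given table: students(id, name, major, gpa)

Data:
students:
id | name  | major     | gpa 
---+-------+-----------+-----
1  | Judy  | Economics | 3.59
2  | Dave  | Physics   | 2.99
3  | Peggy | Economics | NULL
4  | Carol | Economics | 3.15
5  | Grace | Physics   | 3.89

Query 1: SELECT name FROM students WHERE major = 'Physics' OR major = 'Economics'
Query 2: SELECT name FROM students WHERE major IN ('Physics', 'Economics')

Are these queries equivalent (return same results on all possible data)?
Yes, equivalent

Both queries return: [('Carol',), ('Dave',), ('Grace',), ('Judy',), ('Peggy',)]

Reason: OR vs IN are equivalent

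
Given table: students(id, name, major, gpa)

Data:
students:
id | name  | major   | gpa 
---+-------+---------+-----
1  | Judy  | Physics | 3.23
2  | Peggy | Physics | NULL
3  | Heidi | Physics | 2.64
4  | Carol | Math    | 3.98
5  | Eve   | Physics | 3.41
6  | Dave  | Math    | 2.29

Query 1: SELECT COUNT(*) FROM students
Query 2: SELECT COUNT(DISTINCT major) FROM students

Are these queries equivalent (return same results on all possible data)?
No, not equivalent

Query 1 returns: [(6,)]
Query 2 returns: [(2,)]

Reason: COUNT(*) counts rows, COUNT(DISTINCT major) counts unique majors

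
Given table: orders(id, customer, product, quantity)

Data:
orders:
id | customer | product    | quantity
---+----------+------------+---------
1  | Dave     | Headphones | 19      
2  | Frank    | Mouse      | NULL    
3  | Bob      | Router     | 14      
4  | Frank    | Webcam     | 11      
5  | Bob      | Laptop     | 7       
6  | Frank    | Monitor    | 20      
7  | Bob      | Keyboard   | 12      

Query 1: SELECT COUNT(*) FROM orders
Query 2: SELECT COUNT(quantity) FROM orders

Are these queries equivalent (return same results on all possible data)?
No, not equivalent

Query 1 returns: [(7,)]
Query 2 returns: [(6,)]

Reason: COUNT(*) includes NULLs, COUNT(column) excludes them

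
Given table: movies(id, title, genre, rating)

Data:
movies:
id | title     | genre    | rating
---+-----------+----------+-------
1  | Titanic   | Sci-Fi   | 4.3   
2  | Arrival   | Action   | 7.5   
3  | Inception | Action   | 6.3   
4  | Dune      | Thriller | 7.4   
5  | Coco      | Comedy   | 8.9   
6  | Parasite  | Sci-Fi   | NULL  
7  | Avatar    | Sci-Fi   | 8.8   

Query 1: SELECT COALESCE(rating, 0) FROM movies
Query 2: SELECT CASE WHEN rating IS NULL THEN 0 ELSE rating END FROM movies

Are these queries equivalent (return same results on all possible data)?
Yes, equivalent

Both queries return: [(0,), (4.3,), (6.3,), (7.4,), (7.5,), (8.8,), (8.9,)]

Reason: COALESCE vs CASE for NULL handling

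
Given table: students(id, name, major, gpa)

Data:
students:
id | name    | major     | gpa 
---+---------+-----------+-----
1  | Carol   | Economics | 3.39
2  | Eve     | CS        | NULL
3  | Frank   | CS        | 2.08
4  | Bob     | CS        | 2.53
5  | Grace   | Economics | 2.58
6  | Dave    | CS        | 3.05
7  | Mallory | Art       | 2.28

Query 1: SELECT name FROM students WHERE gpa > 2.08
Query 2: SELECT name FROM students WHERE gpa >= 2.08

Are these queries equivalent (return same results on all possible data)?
No, not equivalent

Query 1 returns: [('Carol',), ('Bob',), ('Grace',), ('Dave',), ('Mallory',)]
Query 2 returns: [('Carol',), ('Frank',), ('Bob',), ('Grace',), ('Dave',), ('Mallory',)]

Reason: > vs >= gives different results when gpa = 2.08 exists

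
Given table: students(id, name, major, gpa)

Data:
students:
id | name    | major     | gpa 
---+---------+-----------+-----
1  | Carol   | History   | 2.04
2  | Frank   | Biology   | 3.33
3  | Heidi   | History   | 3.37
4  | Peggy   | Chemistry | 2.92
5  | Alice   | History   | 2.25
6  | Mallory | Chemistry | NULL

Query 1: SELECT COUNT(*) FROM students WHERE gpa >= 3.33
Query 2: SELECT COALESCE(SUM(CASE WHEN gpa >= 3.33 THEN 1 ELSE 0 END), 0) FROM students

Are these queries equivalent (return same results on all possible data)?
Yes, equivalent

Both queries return: [(2,)]

Reason: COUNT with WHERE vs conditional SUM (COALESCE handles empty-table NULL)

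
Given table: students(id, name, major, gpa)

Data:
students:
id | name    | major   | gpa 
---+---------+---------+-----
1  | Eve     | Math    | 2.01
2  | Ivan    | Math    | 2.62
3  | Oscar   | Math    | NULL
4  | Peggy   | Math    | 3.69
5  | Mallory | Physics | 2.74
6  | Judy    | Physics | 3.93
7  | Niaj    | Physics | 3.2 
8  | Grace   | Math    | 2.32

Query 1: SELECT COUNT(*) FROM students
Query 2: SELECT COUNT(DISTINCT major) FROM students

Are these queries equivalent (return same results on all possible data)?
No, not equivalent

Query 1 returns: [(8,)]
Query 2 returns: [(2,)]

Reason: COUNT(*) counts rows, COUNT(DISTINCT major) counts unique majors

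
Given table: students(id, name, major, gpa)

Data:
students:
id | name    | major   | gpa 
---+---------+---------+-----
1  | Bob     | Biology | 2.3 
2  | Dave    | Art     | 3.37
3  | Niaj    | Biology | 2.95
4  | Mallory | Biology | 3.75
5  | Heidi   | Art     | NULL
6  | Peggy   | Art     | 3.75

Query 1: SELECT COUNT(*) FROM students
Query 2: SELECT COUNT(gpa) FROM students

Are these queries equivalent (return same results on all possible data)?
No, not equivalent

Query 1 returns: [(6,)]
Query 2 returns: [(5,)]

Reason: COUNT(*) includes NULLs, COUNT(column) excludes them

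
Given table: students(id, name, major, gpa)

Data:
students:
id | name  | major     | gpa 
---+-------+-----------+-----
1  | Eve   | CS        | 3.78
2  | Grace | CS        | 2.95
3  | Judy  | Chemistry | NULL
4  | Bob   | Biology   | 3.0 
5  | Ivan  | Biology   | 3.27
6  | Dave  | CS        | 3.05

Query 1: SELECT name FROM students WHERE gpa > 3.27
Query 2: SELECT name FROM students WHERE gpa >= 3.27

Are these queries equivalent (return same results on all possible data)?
No, not equivalent

Query 1 returns: [('Eve',)]
Query 2 returns: [('Eve',), ('Ivan',)]

Reason: > vs >= gives different results when gpa = 3.27 exists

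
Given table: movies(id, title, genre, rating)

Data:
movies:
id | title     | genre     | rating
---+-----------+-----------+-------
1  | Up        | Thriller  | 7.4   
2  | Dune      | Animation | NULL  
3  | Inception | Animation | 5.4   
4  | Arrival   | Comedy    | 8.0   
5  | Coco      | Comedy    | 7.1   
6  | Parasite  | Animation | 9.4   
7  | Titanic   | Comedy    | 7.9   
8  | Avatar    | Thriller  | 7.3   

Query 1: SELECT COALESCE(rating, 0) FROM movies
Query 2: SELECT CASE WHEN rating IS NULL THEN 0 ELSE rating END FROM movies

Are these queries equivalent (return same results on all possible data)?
Yes, equivalent

Both queries return: [(0,), (5.4,), (7.1,), (7.3,), (7.4,), (7.9,), (8.0,), (9.4,)]

Reason: COALESCE vs CASE for NULL handling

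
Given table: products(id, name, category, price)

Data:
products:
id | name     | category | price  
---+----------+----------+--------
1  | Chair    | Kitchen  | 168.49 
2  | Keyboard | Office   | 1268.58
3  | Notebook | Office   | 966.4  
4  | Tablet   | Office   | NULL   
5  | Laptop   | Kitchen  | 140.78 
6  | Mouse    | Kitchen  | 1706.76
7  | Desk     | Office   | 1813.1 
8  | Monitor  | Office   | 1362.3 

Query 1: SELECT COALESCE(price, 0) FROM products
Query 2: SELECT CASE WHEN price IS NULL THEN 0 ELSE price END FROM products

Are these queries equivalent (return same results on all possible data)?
Yes, equivalent

Both queries return: [(0,), (140.78,), (168.49,), (966.4,), (1268.58,), (1362.3,), (1706.76,), (1813.1,)]

Reason: COALESCE vs CASE for NULL handling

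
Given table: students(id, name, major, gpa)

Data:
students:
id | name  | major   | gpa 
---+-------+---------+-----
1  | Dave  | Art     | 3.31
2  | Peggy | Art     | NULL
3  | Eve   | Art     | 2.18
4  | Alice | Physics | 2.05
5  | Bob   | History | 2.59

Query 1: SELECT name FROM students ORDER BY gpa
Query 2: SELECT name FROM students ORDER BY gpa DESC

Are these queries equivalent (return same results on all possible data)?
No, not equivalent

Query 1 returns: [('Peggy',), ('Alice',), ('Eve',), ('Bob',), ('Dave',)]
Query 2 returns: [('Dave',), ('Bob',), ('Eve',), ('Alice',), ('Peggy',)]

Reason: ASC vs DESC gives opposite ordering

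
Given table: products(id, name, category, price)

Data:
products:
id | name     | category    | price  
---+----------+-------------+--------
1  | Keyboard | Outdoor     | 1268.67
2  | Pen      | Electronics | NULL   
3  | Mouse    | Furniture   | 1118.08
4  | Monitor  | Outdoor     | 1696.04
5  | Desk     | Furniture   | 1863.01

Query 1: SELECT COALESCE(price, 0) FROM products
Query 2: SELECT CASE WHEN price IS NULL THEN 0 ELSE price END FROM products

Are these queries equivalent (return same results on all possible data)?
Yes, equivalent

Both queries return: [(0,), (1118.08,), (1268.67,), (1696.04,), (1863.01,)]

Reason: COALESCE vs CASE for NULL handling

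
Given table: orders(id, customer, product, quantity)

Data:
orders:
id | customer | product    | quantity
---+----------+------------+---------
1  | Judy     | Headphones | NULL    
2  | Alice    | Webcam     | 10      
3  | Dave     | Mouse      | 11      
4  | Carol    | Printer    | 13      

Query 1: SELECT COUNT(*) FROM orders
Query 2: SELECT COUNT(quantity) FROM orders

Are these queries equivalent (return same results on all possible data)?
No, not equivalent

Query 1 returns: [(4,)]
Query 2 returns: [(3,)]

Reason: COUNT(*) includes NULLs, COUNT(column) excludes them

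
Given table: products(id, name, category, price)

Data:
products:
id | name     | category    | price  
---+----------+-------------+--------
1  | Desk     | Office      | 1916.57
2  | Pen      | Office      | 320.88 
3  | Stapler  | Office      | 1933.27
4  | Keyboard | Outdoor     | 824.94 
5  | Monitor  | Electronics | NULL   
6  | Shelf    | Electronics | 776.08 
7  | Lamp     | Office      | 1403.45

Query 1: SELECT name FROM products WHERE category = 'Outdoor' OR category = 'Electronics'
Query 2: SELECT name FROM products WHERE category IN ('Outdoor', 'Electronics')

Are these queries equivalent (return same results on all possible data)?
Yes, equivalent

Both queries return: [('Keyboard',), ('Monitor',), ('Shelf',)]

Reason: OR vs IN are equivalent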